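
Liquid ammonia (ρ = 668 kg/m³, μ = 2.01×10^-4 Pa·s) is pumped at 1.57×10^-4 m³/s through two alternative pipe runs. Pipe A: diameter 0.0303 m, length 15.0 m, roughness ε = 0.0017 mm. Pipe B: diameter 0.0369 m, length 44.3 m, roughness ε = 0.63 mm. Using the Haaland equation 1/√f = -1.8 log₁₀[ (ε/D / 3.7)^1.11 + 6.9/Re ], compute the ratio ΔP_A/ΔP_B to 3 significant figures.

ΔP_A/ΔP_B ≈ 0.476

Pipe A: V = Q/A = 0.000157/0.0007211 = 0.2177 m/s; Re = 2.193e+04; ε/D = 5.61e-05; Haaland → f = 0.02525; ΔP_A = f(L/D)(ρV²/2) = 198 Pa.
Pipe B: V = Q/A = 0.000157/0.001069 = 0.1468 m/s; Re = 1.8e+04; ε/D = 0.0171; Haaland → f = 0.04814; ΔP_B = f(L/D)(ρV²/2) = 416 Pa.
ΔP_A/ΔP_B = 198/416 = 0.476.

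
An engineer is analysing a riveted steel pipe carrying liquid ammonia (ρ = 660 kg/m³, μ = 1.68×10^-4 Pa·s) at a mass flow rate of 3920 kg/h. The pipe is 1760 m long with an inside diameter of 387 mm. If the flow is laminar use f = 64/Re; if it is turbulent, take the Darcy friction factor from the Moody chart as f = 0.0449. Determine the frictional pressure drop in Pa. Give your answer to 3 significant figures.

ΔP ≈ 13.3 Pa

ṁ = 3920 kg/h = 3920/3600 = 1.089 kg/s.
A = πD²/4 = π(0.387)²/4 = 0.1176 m²; mean velocity V = ṁ/(ρA) = 1.089/(660 · 0.1176) = 0.01403 m/s.
Reynolds number Re = ρVD/μ = 660 · 0.01403 · 0.387 / 0.000168 = 2.132e+04.
Re > 4000 → turbulent; use the Moody-chart value f = 0.0449.
Darcy-Weisbach: ΔP = f(L/D)(ρV²/2) = 0.0449·(1760/0.387)·(660·0.01403²/2) = 0.0449·4548·0.06492 = 13.26 Pa.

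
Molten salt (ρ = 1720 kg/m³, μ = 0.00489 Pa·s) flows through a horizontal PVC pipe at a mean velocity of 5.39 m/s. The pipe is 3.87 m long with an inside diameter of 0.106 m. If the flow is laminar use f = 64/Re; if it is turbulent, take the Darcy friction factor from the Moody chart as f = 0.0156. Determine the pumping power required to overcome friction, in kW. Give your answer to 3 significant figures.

Reynolds number Re = ρVD/μ = 1720 · 5.39 · 0.106 / 0.00489 = 2.01e+05.
Re > 4000 → turbulent; use the Moody-chart value f = 0.0156.
Darcy-Weisbach: ΔP = f(L/D)(ρV²/2) = 0.0156·(3.87/0.106)·(1720·5.39²/2) = 0.0156·36.51·2.498e+04 = 1.423e+04 Pa.
Q = V·A = 5.39·0.008825 = 0.04757 m³/s.
Pumping power P = QΔP = 0.04757·1.423e+04 = 676.9 W = 0.677 kW.

P ≈ 0.677 kW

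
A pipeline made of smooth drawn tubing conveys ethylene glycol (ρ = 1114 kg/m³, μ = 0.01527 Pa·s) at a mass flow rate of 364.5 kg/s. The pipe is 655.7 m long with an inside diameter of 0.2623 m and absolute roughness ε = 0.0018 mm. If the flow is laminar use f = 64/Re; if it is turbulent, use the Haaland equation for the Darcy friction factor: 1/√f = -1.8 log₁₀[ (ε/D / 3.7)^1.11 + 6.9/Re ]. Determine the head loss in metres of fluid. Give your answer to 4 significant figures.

h_f ≈ 80.89 m

A = πD²/4 = π(0.2623)²/4 = 0.05404 m²; mean velocity V = ṁ/(ρA) = 364.5/(1114 · 0.05404) = 6.055 m/s.
Reynolds number Re = ρVD/μ = 1114 · 6.055 · 0.2623 / 0.0153 = 1.159e+05.
Re > 4000 → turbulent. Relative roughness ε/D = 1.8e-06/0.2623 = 6.86e-06. Haaland: 1/√f = -1.8 log₁₀[(6.86e-06/3.7)^1.11 + 6.9/1.159e+05] = -1.8 log₁₀[4.34e-07 + 5.95e-05] = 7.6, so f = 0.01732.
Darcy-Weisbach: ΔP = f(L/D)(ρV²/2) = 0.01732·(655.7/0.2623)·(1114·6.055²/2) = 0.01732·2500·2.042e+04 = 8.84e+05 Pa.
Head loss h_f = ΔP/(ρg) = 8.84e+05/(1114·9.81) = 80.89 m.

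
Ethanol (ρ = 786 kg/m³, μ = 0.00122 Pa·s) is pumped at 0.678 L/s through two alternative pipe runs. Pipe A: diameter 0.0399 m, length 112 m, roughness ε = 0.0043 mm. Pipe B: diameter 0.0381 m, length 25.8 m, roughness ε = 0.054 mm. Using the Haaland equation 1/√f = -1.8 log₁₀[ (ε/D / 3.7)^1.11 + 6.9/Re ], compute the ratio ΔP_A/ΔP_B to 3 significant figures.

ΔP_A/ΔP_B ≈ 3.24

Pipe A: V = Q/A = 0.000678/0.00125 = 0.5422 m/s; Re = 1.394e+04; ε/D = 0.000108; Haaland → f = 0.02839; ΔP_A = f(L/D)(ρV²/2) = 9208 Pa.
Pipe B: V = Q/A = 0.000678/0.00114 = 0.5947 m/s; Re = 1.46e+04; ε/D = 0.00142; Haaland → f = 0.03018; ΔP_B = f(L/D)(ρV²/2) = 2840 Pa.
ΔP_A/ΔP_B = 9208/2840 = 3.24.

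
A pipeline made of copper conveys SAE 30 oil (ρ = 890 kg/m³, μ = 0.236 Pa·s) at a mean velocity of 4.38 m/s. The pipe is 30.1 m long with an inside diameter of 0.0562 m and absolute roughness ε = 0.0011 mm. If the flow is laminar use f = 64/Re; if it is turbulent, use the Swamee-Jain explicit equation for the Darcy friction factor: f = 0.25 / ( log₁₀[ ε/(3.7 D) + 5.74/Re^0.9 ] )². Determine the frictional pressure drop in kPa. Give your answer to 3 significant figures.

Reynolds number Re = ρVD/μ = 890 · 4.38 · 0.0562 / 0.236 = 928.3.
Re < 2300 → laminar flow, so f = 64/Re = 64/928.3 = 0.06894 (the turbulent correlation is not needed).
Darcy-Weisbach: ΔP = f(L/D)(ρV²/2) = 0.06894·(30.1/0.0562)·(890·4.38²/2) = 0.06894·535.6·8537 = 3.152e+05 Pa.
ΔP = 3.152e+05 Pa = 315 kPa.

ΔP ≈ 315 kPa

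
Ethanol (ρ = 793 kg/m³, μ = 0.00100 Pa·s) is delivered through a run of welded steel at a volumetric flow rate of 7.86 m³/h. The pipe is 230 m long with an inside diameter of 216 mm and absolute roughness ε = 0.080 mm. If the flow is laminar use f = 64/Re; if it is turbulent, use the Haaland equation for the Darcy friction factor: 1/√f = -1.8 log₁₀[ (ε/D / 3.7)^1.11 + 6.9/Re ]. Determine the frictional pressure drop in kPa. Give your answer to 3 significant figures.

Q = 7.86 m³/h = 7.86/3600 = 0.002183 m³/s.
Cross-sectional area A = πD²/4 = π(0.216)²/4 = 0.03664 m²; mean velocity V = Q/A = 0.002183/0.03664 = 0.05958 m/s.
Reynolds number Re = ρVD/μ = 793 · 0.05958 · 0.216 / 0.001 = 1.021e+04.
Re > 4000 → turbulent. Relative roughness ε/D = 8e-05/0.216 = 0.00037. Haaland: 1/√f = -1.8 log₁₀[(0.00037/3.7)^1.11 + 6.9/1.021e+04] = -1.8 log₁₀[3.63e-05 + 0.000676] = 5.665, so f = 0.03116.
Darcy-Weisbach: ΔP = f(L/D)(ρV²/2) = 0.03116·(230/0.216)·(793·0.05958²/2) = 0.03116·1065·1.408 = 46.7 Pa.
ΔP = 46.7 Pa = 0.0467 kPa.

ΔP ≈ 0.0467 kPa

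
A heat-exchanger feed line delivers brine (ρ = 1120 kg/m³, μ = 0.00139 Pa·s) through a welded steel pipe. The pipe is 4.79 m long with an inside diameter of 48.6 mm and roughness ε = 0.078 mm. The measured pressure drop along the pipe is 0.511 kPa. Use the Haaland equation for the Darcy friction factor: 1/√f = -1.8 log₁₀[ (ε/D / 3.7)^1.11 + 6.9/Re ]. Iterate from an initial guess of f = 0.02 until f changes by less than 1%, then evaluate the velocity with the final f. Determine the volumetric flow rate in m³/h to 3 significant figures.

Q ≈ 3.83 m³/h

Rearranging Darcy-Weisbach: V = √(2·ΔP·D/(f·L·ρ)). With ε/D = 7.8e-05/0.0486 = 0.0016, iterate starting from f = 0.02:
  f = 0.02 → V = √(2·511·0.0486/(0.02·4.79·1120)) = 0.6804 m/s; Re = ρVD/μ = 2.664e+04; f → 0.02746
  f = 0.02746 → V = 0.5807 m/s; Re = 2.274e+04; f → 0.02815
  f = 0.02815 → V = 0.5735 m/s; Re = 2.246e+04; f → 0.02821
Converged (Δf/f < 1%). With the final f = 0.02821: V = √(2·511·0.0486/(0.02821·4.79·1120)) = 0.5729 m/s.
Q = V·A = 0.5729·(π/4·0.0486²) = 0.001063 m³/s = 3.83 m³/h.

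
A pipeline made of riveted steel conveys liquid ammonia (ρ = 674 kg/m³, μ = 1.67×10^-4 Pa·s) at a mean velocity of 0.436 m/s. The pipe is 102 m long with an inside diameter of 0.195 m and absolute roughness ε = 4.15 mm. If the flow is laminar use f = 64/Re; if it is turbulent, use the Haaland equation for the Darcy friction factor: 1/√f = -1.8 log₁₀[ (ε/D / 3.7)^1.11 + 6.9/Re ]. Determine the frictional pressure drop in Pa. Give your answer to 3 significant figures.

ΔP ≈ 1680 Pa

Reynolds number Re = ρVD/μ = 674 · 0.436 · 0.195 / 0.000167 = 3.431e+05.
Re > 4000 → turbulent. Relative roughness ε/D = 0.00415/0.195 = 0.0213. Haaland: 1/√f = -1.8 log₁₀[(0.0213/3.7)^1.11 + 6.9/3.431e+05] = -1.8 log₁₀[0.00326 + 2.01e-05] = 4.471, so f = 0.05002.
Darcy-Weisbach: ΔP = f(L/D)(ρV²/2) = 0.05002·(102/0.195)·(674·0.436²/2) = 0.05002·523.1·64.06 = 1676 Pa.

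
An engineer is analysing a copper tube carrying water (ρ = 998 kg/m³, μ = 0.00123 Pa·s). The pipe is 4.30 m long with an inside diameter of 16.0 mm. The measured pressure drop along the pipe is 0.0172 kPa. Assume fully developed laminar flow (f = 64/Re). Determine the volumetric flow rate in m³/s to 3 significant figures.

For laminar flow, f = 64/Re with Re = ρVD/μ, so Darcy-Weisbach reduces to ΔP = 32μLV/D². Solving for V: V = ΔP·D²/(32μL) = 17.2·(0.016)²/(32·0.00123·4.3) = 0.02602 m/s.
Check: Re = ρVD/μ = 998·0.02602·0.016/0.00123 = 337.7 < 2300, so the laminar assumption holds.
Q = V·A = 0.02602·(π/4·0.016²) = 5.231e-06 m³/s = 5.23×10^-6 m³/s.

Q ≈ 5.23×10^-6 m³/s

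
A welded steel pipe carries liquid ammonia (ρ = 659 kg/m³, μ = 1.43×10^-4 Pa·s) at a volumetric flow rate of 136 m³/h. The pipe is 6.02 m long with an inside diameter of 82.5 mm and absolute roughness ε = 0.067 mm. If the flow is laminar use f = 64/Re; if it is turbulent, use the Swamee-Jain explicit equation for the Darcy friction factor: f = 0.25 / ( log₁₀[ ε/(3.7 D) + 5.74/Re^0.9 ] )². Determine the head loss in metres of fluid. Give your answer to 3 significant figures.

h_f ≈ 3.50 m

Q = 136 m³/h = 136/3600 = 0.03778 m³/s.
Cross-sectional area A = πD²/4 = π(0.0825)²/4 = 0.005346 m²; mean velocity V = Q/A = 0.03778/0.005346 = 7.067 m/s.
Reynolds number Re = ρVD/μ = 659 · 7.067 · 0.0825 / 0.000143 = 2.687e+06.
Re > 4000 → turbulent. Relative roughness ε/D = 6.7e-05/0.0825 = 0.000812. Swamee-Jain: f = 0.25/(log₁₀[0.000812/3.7 + 5.74/2.687e+06^0.9])² = 0.25/(log₁₀[0.000219 + 9.39e-06])² = 0.25/(-3.64)² = 0.01886.
Darcy-Weisbach: ΔP = f(L/D)(ρV²/2) = 0.01886·(6.02/0.0825)·(659·7.067²/2) = 0.01886·72.97·1.646e+04 = 2.265e+04 Pa.
Head loss h_f = ΔP/(ρg) = 2.265e+04/(659·9.81) = 3.50 m.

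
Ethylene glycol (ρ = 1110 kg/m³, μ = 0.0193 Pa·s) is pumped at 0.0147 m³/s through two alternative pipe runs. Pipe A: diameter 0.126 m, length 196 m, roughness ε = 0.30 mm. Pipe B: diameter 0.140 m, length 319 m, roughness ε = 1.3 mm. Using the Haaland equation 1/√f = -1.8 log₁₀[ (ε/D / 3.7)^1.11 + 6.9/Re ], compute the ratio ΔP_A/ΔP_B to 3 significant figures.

Pipe A: V = Q/A = 0.0147/0.01247 = 1.179 m/s; Re = 8543; ε/D = 0.00238; Haaland → f = 0.03521; ΔP_A = f(L/D)(ρV²/2) = 4.225e+04 Pa.
Pipe B: V = Q/A = 0.0147/0.01539 = 0.9549 m/s; Re = 7689; ε/D = 0.00929; Haaland → f = 0.04368; ΔP_B = f(L/D)(ρV²/2) = 5.037e+04 Pa.
ΔP_A/ΔP_B = 4.225e+04/5.037e+04 = 0.839.

ΔP_A/ΔP_B ≈ 0.839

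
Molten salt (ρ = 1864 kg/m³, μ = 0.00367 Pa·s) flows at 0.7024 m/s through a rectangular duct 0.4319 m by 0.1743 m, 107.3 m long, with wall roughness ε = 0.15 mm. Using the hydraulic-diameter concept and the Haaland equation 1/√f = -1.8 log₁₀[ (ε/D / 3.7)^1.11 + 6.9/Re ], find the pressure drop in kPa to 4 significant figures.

Hydraulic diameter D_h = 4A/P = 4·(0.4319·0.1743)/(2·(0.4319+0.1743)) = 0.3011/1.212 = 0.2484 m.
Re = ρVD_h/μ = 1864·0.7024·0.2484/0.00367 = 8.861e+04.
ε/D_h = 0.00015/0.2484 = 0.000604; Haaland gives 1/√f = -1.8 log₁₀[6.25e-05+7.79e-05] = 6.935, so f = 0.02079.
ΔP = f(L/D_h)(ρV²/2) = 0.02079·107.3/0.2484·459.8 = 4131 Pa.
ΔP = 4.131 kPa.

ΔP ≈ 4.131 kPa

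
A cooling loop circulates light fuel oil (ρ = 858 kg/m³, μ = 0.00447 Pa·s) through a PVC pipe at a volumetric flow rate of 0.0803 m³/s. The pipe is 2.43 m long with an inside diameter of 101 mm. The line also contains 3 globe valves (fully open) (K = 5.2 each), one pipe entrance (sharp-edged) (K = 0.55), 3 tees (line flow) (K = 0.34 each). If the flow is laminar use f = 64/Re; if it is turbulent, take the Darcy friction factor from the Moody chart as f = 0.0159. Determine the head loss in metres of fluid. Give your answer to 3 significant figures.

h_f ≈ 89.9 m

Cross-sectional area A = πD²/4 = π(0.101)²/4 = 0.008012 m²; mean velocity V = Q/A = 0.0803/0.008012 = 10.02 m/s.
Reynolds number Re = ρVD/μ = 858 · 10.02 · 0.101 / 0.00447 = 1.943e+05.
Re > 4000 → turbulent; use the Moody-chart value f = 0.0159.
Total minor-loss coefficient ΣK = 3·5.2 + 1·0.55 + 3·0.34 = 17.2.
ΔP = [f·L/D + ΣK]·(ρV²/2) = [0.0159·2.43/0.101 + 17.2]·(858·10.02²/2) = [0.3825 + 17.2]·4.309e+04 = 7.564e+05 Pa.
Head loss h_f = ΔP/(ρg) = 7.564e+05/(858·9.81) = 89.9 m.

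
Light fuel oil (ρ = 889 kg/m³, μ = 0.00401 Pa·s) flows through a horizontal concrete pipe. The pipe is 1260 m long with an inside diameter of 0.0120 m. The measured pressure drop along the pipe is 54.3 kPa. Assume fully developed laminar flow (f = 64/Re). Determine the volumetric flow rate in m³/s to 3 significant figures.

Q ≈ 5.47×10^-6 m³/s

For laminar flow, f = 64/Re with Re = ρVD/μ, so Darcy-Weisbach reduces to ΔP = 32μLV/D². Solving for V: V = ΔP·D²/(32μL) = 5.43e+04·(0.012)²/(32·0.00401·1260) = 0.04836 m/s.
Check: Re = ρVD/μ = 889·0.04836·0.012/0.00401 = 128.7 < 2300, so the laminar assumption holds.
Q = V·A = 0.04836·(π/4·0.012²) = 5.47e-06 m³/s = 5.47×10^-6 m³/s.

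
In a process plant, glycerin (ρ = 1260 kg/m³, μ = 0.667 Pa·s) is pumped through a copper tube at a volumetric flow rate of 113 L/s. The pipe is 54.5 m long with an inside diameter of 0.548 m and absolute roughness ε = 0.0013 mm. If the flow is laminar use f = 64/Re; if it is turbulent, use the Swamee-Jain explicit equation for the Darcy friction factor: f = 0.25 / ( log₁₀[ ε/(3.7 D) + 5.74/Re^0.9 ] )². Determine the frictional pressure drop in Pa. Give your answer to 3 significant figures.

ΔP ≈ 1860 Pa

Q = 113 L/s = 113/1000 = 0.113 m³/s.
Cross-sectional area A = πD²/4 = π(0.548)²/4 = 0.2359 m²; mean velocity V = Q/A = 0.113/0.2359 = 0.4791 m/s.
Reynolds number Re = ρVD/μ = 1260 · 0.4791 · 0.548 / 0.667 = 496.
Re < 2300 → laminar flow, so f = 64/Re = 64/496 = 0.129 (the turbulent correlation is not needed).
Darcy-Weisbach: ΔP = f(L/D)(ρV²/2) = 0.129·(54.5/0.548)·(1260·0.4791²/2) = 0.129·99.45·144.6 = 1856 Pa.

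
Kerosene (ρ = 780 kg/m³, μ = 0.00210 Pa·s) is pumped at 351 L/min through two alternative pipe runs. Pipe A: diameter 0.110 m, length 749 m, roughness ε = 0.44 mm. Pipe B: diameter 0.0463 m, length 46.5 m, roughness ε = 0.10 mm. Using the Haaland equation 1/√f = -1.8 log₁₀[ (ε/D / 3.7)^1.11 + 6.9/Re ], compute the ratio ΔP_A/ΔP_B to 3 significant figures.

ΔP_A/ΔP_B ≈ 0.259

Pipe A: V = Q/A = 0.00585/0.009503 = 0.6156 m/s; Re = 2.515e+04; ε/D = 0.004; Haaland → f = 0.032; ΔP_A = f(L/D)(ρV²/2) = 3.22e+04 Pa.
Pipe B: V = Q/A = 0.00585/0.001684 = 3.475 m/s; Re = 5.975e+04; ε/D = 0.00216; Haaland → f = 0.02626; ΔP_B = f(L/D)(ρV²/2) = 1.242e+05 Pa.
ΔP_A/ΔP_B = 3.22e+04/1.242e+05 = 0.259.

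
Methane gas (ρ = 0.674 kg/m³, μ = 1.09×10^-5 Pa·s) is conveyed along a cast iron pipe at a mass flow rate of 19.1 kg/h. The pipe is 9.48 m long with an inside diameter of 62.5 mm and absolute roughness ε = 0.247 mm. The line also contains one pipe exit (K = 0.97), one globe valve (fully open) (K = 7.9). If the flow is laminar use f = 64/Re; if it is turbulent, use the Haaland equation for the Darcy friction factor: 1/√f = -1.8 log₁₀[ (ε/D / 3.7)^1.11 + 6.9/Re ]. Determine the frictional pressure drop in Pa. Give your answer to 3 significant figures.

ṁ = 19.1 kg/h = 19.1/3600 = 0.005306 kg/s.
A = πD²/4 = π(0.0625)²/4 = 0.003068 m²; mean velocity V = ṁ/(ρA) = 0.005306/(0.674 · 0.003068) = 2.566 m/s.
Reynolds number Re = ρVD/μ = 0.674 · 2.566 · 0.0625 / 1.09e-05 = 9916.
Re > 4000 → turbulent. Relative roughness ε/D = 0.000247/0.0625 = 0.00395. Haaland: 1/√f = -1.8 log₁₀[(0.00395/3.7)^1.11 + 6.9/9916] = -1.8 log₁₀[0.000503 + 0.000696] = 5.258, so f = 0.03617.
Total minor-loss coefficient ΣK = 1·0.97 + 1·7.9 = 8.87.
ΔP = [f·L/D + ΣK]·(ρV²/2) = [0.03617·9.48/0.0625 + 8.87]·(0.674·2.566²/2) = [5.486 + 8.87]·2.219 = 31.85 Pa.

ΔP ≈ 31.9 Pa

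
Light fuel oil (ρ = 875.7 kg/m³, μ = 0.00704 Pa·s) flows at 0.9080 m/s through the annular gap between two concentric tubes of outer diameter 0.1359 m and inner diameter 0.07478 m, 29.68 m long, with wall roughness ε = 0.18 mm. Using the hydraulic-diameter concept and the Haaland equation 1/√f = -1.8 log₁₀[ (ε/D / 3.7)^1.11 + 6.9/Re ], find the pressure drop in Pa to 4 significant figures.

Hydraulic diameter D_h = 4A/P = D_o - D_i = 0.1359 - 0.07478 = 0.06112 m.
Re = ρVD_h/μ = 875.7·0.908·0.06112/0.00704 = 6903.
ε/D_h = 0.00018/0.06112 = 0.00295; Haaland gives 1/√f = -1.8 log₁₀[0.000363+0.001] = 5.158, so f = 0.03758.
ΔP = f(L/D_h)(ρV²/2) = 0.03758·29.68/0.06112·361 = 6589 Pa.

ΔP ≈ 6589 Pa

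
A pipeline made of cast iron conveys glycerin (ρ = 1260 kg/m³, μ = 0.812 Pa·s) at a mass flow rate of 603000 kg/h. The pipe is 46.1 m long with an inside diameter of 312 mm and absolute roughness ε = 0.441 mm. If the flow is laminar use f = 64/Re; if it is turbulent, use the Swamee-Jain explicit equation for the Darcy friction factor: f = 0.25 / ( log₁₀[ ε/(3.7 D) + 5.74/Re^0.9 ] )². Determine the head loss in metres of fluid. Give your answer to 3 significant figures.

h_f ≈ 1.73 m

ṁ = 603000 kg/h = 603000/3600 = 167.5 kg/s.
A = πD²/4 = π(0.312)²/4 = 0.07645 m²; mean velocity V = ṁ/(ρA) = 167.5/(1260 · 0.07645) = 1.739 m/s.
Reynolds number Re = ρVD/μ = 1260 · 1.739 · 0.312 / 0.812 = 841.8.
Re < 2300 → laminar flow, so f = 64/Re = 64/841.8 = 0.07603 (the turbulent correlation is not needed).
Darcy-Weisbach: ΔP = f(L/D)(ρV²/2) = 0.07603·(46.1/0.312)·(1260·1.739²/2) = 0.07603·147.8·1905 = 2.14e+04 Pa.
Head loss h_f = ΔP/(ρg) = 2.14e+04/(1260·9.81) = 1.73 m.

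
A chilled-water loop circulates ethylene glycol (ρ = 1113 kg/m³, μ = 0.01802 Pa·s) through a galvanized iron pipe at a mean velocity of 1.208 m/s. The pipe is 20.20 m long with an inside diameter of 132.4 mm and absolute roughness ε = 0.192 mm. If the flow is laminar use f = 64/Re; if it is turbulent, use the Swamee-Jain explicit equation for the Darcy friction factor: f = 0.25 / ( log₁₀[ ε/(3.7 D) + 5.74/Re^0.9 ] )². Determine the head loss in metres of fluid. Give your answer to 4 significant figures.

h_f ≈ 0.3798 m

Reynolds number Re = ρVD/μ = 1113 · 1.208 · 0.1324 / 0.018 = 9879.
Re > 4000 → turbulent. Relative roughness ε/D = 0.000192/0.1324 = 0.00145. Swamee-Jain: f = 0.25/(log₁₀[0.00145/3.7 + 5.74/9879^0.9])² = 0.25/(log₁₀[0.000392 + 0.00146])² = 0.25/(-2.733)² = 0.03347.
Darcy-Weisbach: ΔP = f(L/D)(ρV²/2) = 0.03347·(20.2/0.1324)·(1113·1.208²/2) = 0.03347·152.6·812.1 = 4147 Pa.
Head loss h_f = ΔP/(ρg) = 4147/(1113·9.81) = 0.3798 m.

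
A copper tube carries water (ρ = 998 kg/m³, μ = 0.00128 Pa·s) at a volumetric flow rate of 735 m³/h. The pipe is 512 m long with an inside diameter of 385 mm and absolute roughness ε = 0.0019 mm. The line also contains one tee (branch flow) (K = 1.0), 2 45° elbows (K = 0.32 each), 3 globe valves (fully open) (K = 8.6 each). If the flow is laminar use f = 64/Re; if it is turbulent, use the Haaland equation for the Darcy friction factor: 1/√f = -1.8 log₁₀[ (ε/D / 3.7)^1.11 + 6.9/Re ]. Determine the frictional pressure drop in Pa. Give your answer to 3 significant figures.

ΔP ≈ 68600 Pa

Q = 735 m³/h = 735/3600 = 0.2042 m³/s.
Cross-sectional area A = πD²/4 = π(0.385)²/4 = 0.1164 m²; mean velocity V = Q/A = 0.2042/0.1164 = 1.754 m/s.
Reynolds number Re = ρVD/μ = 998 · 1.754 · 0.385 / 0.00128 = 5.264e+05.
Re > 4000 → turbulent. Relative roughness ε/D = 1.9e-06/0.385 = 4.94e-06. Haaland: 1/√f = -1.8 log₁₀[(4.94e-06/3.7)^1.11 + 6.9/5.264e+05] = -1.8 log₁₀[3.01e-07 + 1.31e-05] = 8.771, so f = 0.013.
Total minor-loss coefficient ΣK = 1·1 + 2·0.32 + 3·8.6 = 27.4.
ΔP = [f·L/D + ΣK]·(ρV²/2) = [0.013·512/0.385 + 27.4]·(998·1.754²/2) = [17.29 + 27.4]·1535 = 6.865e+04 Pa.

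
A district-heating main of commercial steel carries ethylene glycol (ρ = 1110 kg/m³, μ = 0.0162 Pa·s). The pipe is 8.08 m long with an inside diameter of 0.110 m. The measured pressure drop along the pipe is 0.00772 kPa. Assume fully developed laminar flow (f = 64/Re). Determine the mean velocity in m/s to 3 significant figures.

For laminar flow, f = 64/Re with Re = ρVD/μ, so Darcy-Weisbach reduces to ΔP = 32μLV/D². Solving for V: V = ΔP·D²/(32μL) = 7.72·(0.11)²/(32·0.0162·8.08) = 0.0223 m/s.
Check: Re = ρVD/μ = 1110·0.0223·0.11/0.0162 = 168.1 < 2300, so the laminar assumption holds.

V ≈ 0.0223 m/s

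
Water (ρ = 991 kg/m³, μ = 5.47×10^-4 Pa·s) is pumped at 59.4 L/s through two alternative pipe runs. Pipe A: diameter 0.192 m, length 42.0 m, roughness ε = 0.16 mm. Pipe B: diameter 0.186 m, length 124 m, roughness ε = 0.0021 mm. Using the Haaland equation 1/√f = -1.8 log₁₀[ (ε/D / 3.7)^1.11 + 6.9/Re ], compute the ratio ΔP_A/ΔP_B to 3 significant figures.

ΔP_A/ΔP_B ≈ 0.450

Pipe A: V = Q/A = 0.0594/0.02895 = 2.052 m/s; Re = 7.136e+05; ε/D = 0.000833; Haaland → f = 0.01925; ΔP_A = f(L/D)(ρV²/2) = 8783 Pa.
Pipe B: V = Q/A = 0.0594/0.02717 = 2.186 m/s; Re = 7.367e+05; ε/D = 1.13e-05; Haaland → f = 0.01237; ΔP_B = f(L/D)(ρV²/2) = 1.953e+04 Pa.
ΔP_A/ΔP_B = 8783/1.953e+04 = 0.450.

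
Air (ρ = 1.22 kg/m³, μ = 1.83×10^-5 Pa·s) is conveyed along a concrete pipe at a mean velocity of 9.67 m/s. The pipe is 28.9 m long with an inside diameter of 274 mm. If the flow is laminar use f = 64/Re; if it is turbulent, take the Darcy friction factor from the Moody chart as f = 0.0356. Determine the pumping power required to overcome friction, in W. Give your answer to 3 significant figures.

P ≈ 122 W

Reynolds number Re = ρVD/μ = 1.22 · 9.67 · 0.274 / 1.83e-05 = 1.766e+05.
Re > 4000 → turbulent; use the Moody-chart value f = 0.0356.
Darcy-Weisbach: ΔP = f(L/D)(ρV²/2) = 0.0356·(28.9/0.274)·(1.22·9.67²/2) = 0.0356·105.5·57.04 = 214.2 Pa.
Q = V·A = 9.67·0.05896 = 0.5702 m³/s.
Pumping power P = QΔP = 0.5702·214.2 = 122.1 W = 122 W.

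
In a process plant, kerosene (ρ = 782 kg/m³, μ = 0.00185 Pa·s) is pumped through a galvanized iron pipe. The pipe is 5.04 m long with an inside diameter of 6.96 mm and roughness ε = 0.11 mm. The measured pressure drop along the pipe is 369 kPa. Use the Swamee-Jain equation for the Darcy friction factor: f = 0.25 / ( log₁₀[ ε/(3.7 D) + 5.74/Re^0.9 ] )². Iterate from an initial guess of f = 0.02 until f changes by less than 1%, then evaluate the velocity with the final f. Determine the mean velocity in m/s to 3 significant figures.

Rearranging Darcy-Weisbach: V = √(2·ΔP·D/(f·L·ρ)). With ε/D = 0.00011/0.00696 = 0.0158, iterate starting from f = 0.02:
  f = 0.02 → V = √(2·3.69e+05·0.00696/(0.02·5.04·782)) = 8.072 m/s; Re = ρVD/μ = 2.375e+04; f → 0.04698
  f = 0.04698 → V = 5.267 m/s; Re = 1.55e+04; f → 0.04808
  f = 0.04808 → V = 5.207 m/s; Re = 1.532e+04; f → 0.04811
Converged (Δf/f < 1%). With the final f = 0.04811: V = √(2·3.69e+05·0.00696/(0.04811·5.04·782)) = 5.205 m/s.

V ≈ 5.20 m/s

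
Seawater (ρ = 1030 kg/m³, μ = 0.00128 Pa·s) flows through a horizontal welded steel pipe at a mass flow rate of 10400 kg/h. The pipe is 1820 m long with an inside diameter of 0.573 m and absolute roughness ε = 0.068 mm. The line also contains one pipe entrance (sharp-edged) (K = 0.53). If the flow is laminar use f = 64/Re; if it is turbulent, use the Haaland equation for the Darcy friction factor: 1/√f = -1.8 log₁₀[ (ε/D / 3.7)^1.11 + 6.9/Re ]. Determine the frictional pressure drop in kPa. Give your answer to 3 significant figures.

ṁ = 10400 kg/h = 10400/3600 = 2.889 kg/s.
A = πD²/4 = π(0.573)²/4 = 0.2579 m²; mean velocity V = ṁ/(ρA) = 2.889/(1030 · 0.2579) = 0.01088 m/s.
Reynolds number Re = ρVD/μ = 1030 · 0.01088 · 0.573 / 0.00128 = 5015.
Re > 4000 → turbulent. Relative roughness ε/D = 6.8e-05/0.573 = 0.000119. Haaland: 1/√f = -1.8 log₁₀[(0.000119/3.7)^1.11 + 6.9/5015] = -1.8 log₁₀[1.03e-05 + 0.00138] = 5.145, so f = 0.03778.
Total minor-loss coefficient ΣK = 1·0.53 = 0.53.
ΔP = [f·L/D + ΣK]·(ρV²/2) = [0.03778·1820/0.573 + 0.53]·(1030·0.01088²/2) = [120 + 0.53]·0.06093 = 7.343 Pa.
ΔP = 7.343 Pa = 0.00734 kPa.

ΔP ≈ 0.00734 kPa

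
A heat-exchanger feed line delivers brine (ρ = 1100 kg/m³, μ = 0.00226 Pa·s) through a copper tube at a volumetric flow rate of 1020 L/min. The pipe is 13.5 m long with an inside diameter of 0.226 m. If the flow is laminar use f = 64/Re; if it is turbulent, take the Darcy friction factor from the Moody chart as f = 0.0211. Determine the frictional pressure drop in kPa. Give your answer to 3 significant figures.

Q = 1020 L/min = 1020/60000 = 0.017 m³/s.
Cross-sectional area A = πD²/4 = π(0.226)²/4 = 0.04011 m²; mean velocity V = Q/A = 0.017/0.04011 = 0.4238 m/s.
Reynolds number Re = ρVD/μ = 1100 · 0.4238 · 0.226 / 0.00226 = 4.662e+04.
Re > 4000 → turbulent; use the Moody-chart value f = 0.0211.
Darcy-Weisbach: ΔP = f(L/D)(ρV²/2) = 0.0211·(13.5/0.226)·(1100·0.4238²/2) = 0.0211·59.73·98.77 = 124.5 Pa.
ΔP = 124.5 Pa = 0.124 kPa.

ΔP ≈ 0.124 kPa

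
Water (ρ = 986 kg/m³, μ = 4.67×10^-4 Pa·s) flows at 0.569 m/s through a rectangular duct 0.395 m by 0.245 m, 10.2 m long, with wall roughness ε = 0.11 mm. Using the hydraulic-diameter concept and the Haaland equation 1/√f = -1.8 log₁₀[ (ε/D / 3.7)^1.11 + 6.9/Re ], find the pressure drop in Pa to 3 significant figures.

Hydraulic diameter D_h = 4A/P = 4·(0.395·0.245)/(2·(0.395+0.245)) = 0.3871/1.28 = 0.3024 m.
Re = ρVD_h/μ = 986·0.569·0.3024/0.000467 = 3.633e+05.
ε/D_h = 0.00011/0.3024 = 0.000364; Haaland gives 1/√f = -1.8 log₁₀[3.56e-05+1.9e-05] = 7.673, so f = 0.01699.
ΔP = f(L/D_h)(ρV²/2) = 0.01699·10.2/0.3024·159.6 = 91.44 Pa.

ΔP ≈ 91.4 Pa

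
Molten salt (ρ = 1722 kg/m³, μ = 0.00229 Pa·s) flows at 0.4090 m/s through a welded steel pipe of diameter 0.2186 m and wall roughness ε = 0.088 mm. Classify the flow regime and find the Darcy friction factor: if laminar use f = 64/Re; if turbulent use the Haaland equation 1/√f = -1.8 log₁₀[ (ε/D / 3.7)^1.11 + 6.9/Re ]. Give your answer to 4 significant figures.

f ≈ 0.02086

Re = ρVD/μ = 1722·0.409·0.2186/0.00229 = 6.723e+04.
Re > 4000 → turbulent. ε/D = 8.8e-05/0.2186 = 0.000403; Haaland: 1/√f = -1.8 log₁₀[3.99e-05 + 0.000103] = 6.923, so f = 0.02086.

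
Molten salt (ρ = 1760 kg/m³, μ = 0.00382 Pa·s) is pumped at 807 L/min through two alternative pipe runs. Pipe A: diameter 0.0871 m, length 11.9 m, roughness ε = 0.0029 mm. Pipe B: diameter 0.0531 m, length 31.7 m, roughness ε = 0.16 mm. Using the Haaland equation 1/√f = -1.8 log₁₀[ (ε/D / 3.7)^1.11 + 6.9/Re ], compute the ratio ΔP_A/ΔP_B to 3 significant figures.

Pipe A: V = Q/A = 0.01345/0.005958 = 2.257 m/s; Re = 9.059e+04; ε/D = 3.33e-05; Haaland → f = 0.01832; ΔP_A = f(L/D)(ρV²/2) = 1.123e+04 Pa.
Pipe B: V = Q/A = 0.01345/0.002215 = 6.074 m/s; Re = 1.486e+05; ε/D = 0.00301; Haaland → f = 0.02705; ΔP_B = f(L/D)(ρV²/2) = 5.242e+05 Pa.
ΔP_A/ΔP_B = 1.123e+04/5.242e+05 = 0.0214.

ΔP_A/ΔP_B ≈ 0.0214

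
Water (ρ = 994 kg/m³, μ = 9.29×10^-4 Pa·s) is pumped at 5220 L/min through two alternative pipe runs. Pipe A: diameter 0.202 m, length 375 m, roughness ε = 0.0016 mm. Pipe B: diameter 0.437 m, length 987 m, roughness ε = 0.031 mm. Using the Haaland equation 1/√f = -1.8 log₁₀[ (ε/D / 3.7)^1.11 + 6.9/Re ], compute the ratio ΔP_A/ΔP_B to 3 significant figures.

Pipe A: V = Q/A = 0.087/0.03205 = 2.715 m/s; Re = 5.867e+05; ε/D = 7.92e-06; Haaland → f = 0.0128; ΔP_A = f(L/D)(ρV²/2) = 8.701e+04 Pa.
Pipe B: V = Q/A = 0.087/0.15 = 0.5801 m/s; Re = 2.712e+05; ε/D = 7.09e-05; Haaland → f = 0.01521; ΔP_B = f(L/D)(ρV²/2) = 5743 Pa.
ΔP_A/ΔP_B = 8.701e+04/5743 = 15.2.

ΔP_A/ΔP_B ≈ 15.2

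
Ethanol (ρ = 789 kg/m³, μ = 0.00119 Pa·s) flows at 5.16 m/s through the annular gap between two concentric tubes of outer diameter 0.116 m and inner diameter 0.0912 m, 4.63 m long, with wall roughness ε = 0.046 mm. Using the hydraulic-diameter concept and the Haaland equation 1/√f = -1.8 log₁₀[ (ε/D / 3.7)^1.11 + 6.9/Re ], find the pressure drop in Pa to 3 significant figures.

ΔP ≈ 48700 Pa

Hydraulic diameter D_h = 4A/P = D_o - D_i = 0.116 - 0.0912 = 0.0248 m.
Re = ρVD_h/μ = 789·5.16·0.0248/0.00119 = 8.485e+04.
ε/D_h = 4.6e-05/0.0248 = 0.00185; Haaland gives 1/√f = -1.8 log₁₀[0.000217+8.13e-05] = 6.345, so f = 0.02484.
ΔP = f(L/D_h)(ρV²/2) = 0.02484·4.63/0.0248·1.05e+04 = 4.871e+04 Pa.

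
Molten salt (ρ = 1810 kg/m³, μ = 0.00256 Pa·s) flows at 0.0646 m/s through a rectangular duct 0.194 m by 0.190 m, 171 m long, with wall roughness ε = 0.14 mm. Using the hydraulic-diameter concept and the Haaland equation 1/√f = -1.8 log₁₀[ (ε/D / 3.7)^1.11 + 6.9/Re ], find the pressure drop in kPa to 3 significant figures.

ΔP ≈ 0.111 kPa

Hydraulic diameter D_h = 4A/P = 4·(0.194·0.19)/(2·(0.194+0.19)) = 0.1474/0.768 = 0.192 m.
Re = ρVD_h/μ = 1810·0.0646·0.192/0.00256 = 8768.
ε/D_h = 0.00014/0.192 = 0.000729; Haaland gives 1/√f = -1.8 log₁₀[7.71e-05+0.000787] = 5.514, so f = 0.03289.
ΔP = f(L/D_h)(ρV²/2) = 0.03289·171/0.192·3.777 = 110.6 Pa.
ΔP = 0.111 kPa.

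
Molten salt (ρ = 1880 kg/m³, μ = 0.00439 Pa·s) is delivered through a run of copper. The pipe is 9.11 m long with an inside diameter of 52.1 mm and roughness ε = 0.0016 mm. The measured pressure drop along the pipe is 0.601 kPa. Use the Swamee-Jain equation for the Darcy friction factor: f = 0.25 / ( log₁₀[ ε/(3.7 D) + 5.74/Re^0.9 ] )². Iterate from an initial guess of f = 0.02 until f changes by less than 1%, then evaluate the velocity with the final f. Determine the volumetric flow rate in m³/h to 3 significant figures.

Q ≈ 2.52 m³/h

Rearranging Darcy-Weisbach: V = √(2·ΔP·D/(f·L·ρ)). With ε/D = 1.6e-06/0.0521 = 3.07e-05, iterate starting from f = 0.02:
  f = 0.02 → V = √(2·601·0.0521/(0.02·9.11·1880)) = 0.4276 m/s; Re = ρVD/μ = 9540; f → 0.03143
  f = 0.03143 → V = 0.3411 m/s; Re = 7610; f → 0.03349
  f = 0.03349 → V = 0.3304 m/s; Re = 7373; f → 0.03379
Converged (Δf/f < 1%). With the final f = 0.03379: V = √(2·601·0.0521/(0.03379·9.11·1880)) = 0.329 m/s.
Q = V·A = 0.329·(π/4·0.0521²) = 0.0007013 m³/s = 2.52 m³/h.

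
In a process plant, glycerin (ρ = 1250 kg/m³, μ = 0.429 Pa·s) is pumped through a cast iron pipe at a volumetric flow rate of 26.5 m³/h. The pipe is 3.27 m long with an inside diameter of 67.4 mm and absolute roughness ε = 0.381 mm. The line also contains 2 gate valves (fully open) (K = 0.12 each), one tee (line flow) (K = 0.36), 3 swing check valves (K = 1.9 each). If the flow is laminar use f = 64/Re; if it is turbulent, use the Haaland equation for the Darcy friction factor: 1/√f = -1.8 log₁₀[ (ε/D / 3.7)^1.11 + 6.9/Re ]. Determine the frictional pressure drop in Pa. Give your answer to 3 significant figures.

Q = 26.5 m³/h = 26.5/3600 = 0.007361 m³/s.
Cross-sectional area A = πD²/4 = π(0.0674)²/4 = 0.003568 m²; mean velocity V = Q/A = 0.007361/0.003568 = 2.063 m/s.
Reynolds number Re = ρVD/μ = 1250 · 2.063 · 0.0674 / 0.429 = 405.2.
Re < 2300 → laminar flow, so f = 64/Re = 64/405.2 = 0.158 (the turbulent correlation is not needed).
Total minor-loss coefficient ΣK = 2·0.12 + 1·0.36 + 3·1.9 = 6.3.
ΔP = [f·L/D + ΣK]·(ρV²/2) = [0.158·3.27/0.0674 + 6.3]·(1250·2.063²/2) = [7.663 + 6.3]·2660 = 3.715e+04 Pa.

ΔP ≈ 37100 Pa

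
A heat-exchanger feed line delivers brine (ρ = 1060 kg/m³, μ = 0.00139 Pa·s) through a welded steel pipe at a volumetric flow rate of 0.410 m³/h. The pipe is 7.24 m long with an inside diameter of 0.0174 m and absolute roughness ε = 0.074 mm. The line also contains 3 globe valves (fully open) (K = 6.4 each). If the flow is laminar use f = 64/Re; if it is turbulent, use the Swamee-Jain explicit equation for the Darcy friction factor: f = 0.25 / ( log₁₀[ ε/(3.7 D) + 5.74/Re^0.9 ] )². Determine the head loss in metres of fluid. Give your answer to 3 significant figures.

h_f ≈ 0.422 m

Q = 0.410 m³/h = 0.410/3600 = 0.0001139 m³/s.
Cross-sectional area A = πD²/4 = π(0.0174)²/4 = 0.0002378 m²; mean velocity V = Q/A = 0.0001139/0.0002378 = 0.479 m/s.
Reynolds number Re = ρVD/μ = 1060 · 0.479 · 0.0174 / 0.00139 = 6355.
Re > 4000 → turbulent. Relative roughness ε/D = 7.4e-05/0.0174 = 0.00425. Swamee-Jain: f = 0.25/(log₁₀[0.00425/3.7 + 5.74/6355^0.9])² = 0.25/(log₁₀[0.00115 + 0.00217])² = 0.25/(-2.479)² = 0.04067.
Total minor-loss coefficient ΣK = 3·6.4 = 19.2.
ΔP = [f·L/D + ΣK]·(ρV²/2) = [0.04067·7.24/0.0174 + 19.2]·(1060·0.479²/2) = [16.92 + 19.2]·121.6 = 4392 Pa.
Head loss h_f = ΔP/(ρg) = 4392/(1060·9.81) = 0.422 m.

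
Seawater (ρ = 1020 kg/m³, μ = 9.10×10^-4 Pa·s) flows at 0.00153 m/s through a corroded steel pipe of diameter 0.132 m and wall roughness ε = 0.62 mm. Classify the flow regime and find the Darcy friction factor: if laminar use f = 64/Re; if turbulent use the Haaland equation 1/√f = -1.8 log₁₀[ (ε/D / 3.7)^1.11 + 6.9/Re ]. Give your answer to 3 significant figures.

Re = ρVD/μ = 1020·0.00153·0.132/0.00091 = 226.4.
Re < 2300 → laminar, so f = 64/Re = 0.2827 (roughness is irrelevant in laminar flow).

f ≈ 0.283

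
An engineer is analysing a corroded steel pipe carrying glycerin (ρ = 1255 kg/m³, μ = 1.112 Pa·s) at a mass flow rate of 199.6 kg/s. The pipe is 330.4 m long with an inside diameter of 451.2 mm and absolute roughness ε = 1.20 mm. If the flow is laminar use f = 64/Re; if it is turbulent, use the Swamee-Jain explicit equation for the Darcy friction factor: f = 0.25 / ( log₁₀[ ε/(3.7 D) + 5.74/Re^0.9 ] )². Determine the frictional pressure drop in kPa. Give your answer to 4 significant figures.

A = πD²/4 = π(0.4512)²/4 = 0.1599 m²; mean velocity V = ṁ/(ρA) = 199.6/(1255 · 0.1599) = 0.9947 m/s.
Reynolds number Re = ρVD/μ = 1255 · 0.9947 · 0.4512 / 1.11 = 506.5.
Re < 2300 → laminar flow, so f = 64/Re = 64/506.5 = 0.1264 (the turbulent correlation is not needed).
Darcy-Weisbach: ΔP = f(L/D)(ρV²/2) = 0.1264·(330.4/0.4512)·(1255·0.9947²/2) = 0.1264·732.3·620.9 = 5.744e+04 Pa.
ΔP = 5.744e+04 Pa = 57.44 kPa.

ΔP ≈ 57.44 kPa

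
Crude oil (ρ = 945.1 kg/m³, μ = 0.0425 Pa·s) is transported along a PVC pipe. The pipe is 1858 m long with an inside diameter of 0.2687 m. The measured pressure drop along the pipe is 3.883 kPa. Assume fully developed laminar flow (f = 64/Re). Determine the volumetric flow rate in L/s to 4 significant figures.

Q ≈ 6.291 L/s

For laminar flow, f = 64/Re with Re = ρVD/μ, so Darcy-Weisbach reduces to ΔP = 32μLV/D². Solving for V: V = ΔP·D²/(32μL) = 3883·(0.2687)²/(32·0.0425·1858) = 0.1109 m/s.
Check: Re = ρVD/μ = 945.1·0.1109·0.2687/0.0425 = 662.9 < 2300, so the laminar assumption holds.
Q = V·A = 0.1109·(π/4·0.2687²) = 0.006291 m³/s = 6.291 L/s.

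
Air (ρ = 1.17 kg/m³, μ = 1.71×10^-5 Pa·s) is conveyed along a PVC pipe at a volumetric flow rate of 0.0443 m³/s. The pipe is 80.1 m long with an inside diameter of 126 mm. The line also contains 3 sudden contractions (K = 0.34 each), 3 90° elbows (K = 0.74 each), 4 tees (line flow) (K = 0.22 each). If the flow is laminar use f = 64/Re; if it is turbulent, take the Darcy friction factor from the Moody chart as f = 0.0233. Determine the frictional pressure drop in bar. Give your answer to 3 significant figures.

Cross-sectional area A = πD²/4 = π(0.126)²/4 = 0.01247 m²; mean velocity V = Q/A = 0.0443/0.01247 = 3.553 m/s.
Reynolds number Re = ρVD/μ = 1.17 · 3.553 · 0.126 / 1.71e-05 = 3.063e+04.
Re > 4000 → turbulent; use the Moody-chart value f = 0.0233.
Total minor-loss coefficient ΣK = 3·0.34 + 3·0.74 + 4·0.22 = 4.12.
ΔP = [f·L/D + ΣK]·(ρV²/2) = [0.0233·80.1/0.126 + 4.12]·(1.17·3.553²/2) = [14.81 + 4.12]·7.384 = 139.8 Pa.
ΔP = 139.8 Pa = 0.00140 bar.

ΔP ≈ 0.00140 bar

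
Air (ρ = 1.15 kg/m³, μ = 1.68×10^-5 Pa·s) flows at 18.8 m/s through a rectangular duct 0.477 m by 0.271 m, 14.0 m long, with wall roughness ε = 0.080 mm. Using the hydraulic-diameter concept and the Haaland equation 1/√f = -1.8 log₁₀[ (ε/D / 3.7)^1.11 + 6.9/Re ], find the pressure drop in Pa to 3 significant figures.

ΔP ≈ 129 Pa

Hydraulic diameter D_h = 4A/P = 4·(0.477·0.271)/(2·(0.477+0.271)) = 0.5171/1.496 = 0.3456 m.
Re = ρVD_h/μ = 1.15·18.8·0.3456/1.68e-05 = 4.448e+05.
ε/D_h = 8e-05/0.3456 = 0.000231; Haaland gives 1/√f = -1.8 log₁₀[2.16e-05+1.55e-05] = 7.975, so f = 0.01572.
ΔP = f(L/D_h)(ρV²/2) = 0.01572·14/0.3456·203.2 = 129.4 Pa.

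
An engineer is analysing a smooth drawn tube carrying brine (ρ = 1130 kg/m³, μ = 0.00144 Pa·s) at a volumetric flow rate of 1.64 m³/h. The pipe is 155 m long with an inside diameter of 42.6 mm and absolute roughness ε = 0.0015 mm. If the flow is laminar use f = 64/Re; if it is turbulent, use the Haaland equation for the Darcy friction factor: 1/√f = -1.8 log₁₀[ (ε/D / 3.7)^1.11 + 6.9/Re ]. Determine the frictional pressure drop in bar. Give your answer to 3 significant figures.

Q = 1.64 m³/h = 1.64/3600 = 0.0004556 m³/s.
Cross-sectional area A = πD²/4 = π(0.0426)²/4 = 0.001425 m²; mean velocity V = Q/A = 0.0004556/0.001425 = 0.3196 m/s.
Reynolds number Re = ρVD/μ = 1130 · 0.3196 · 0.0426 / 0.00144 = 1.068e+04.
Re > 4000 → turbulent. Relative roughness ε/D = 1.5e-06/0.0426 = 3.52e-05. Haaland: 1/√f = -1.8 log₁₀[(3.52e-05/3.7)^1.11 + 6.9/1.068e+04] = -1.8 log₁₀[2.67e-06 + 0.000646] = 5.739, so f = 0.03037.
Darcy-Weisbach: ΔP = f(L/D)(ρV²/2) = 0.03037·(155/0.0426)·(1130·0.3196²/2) = 0.03037·3638·57.72 = 6377 Pa.
ΔP = 6377 Pa = 0.0638 bar.

ΔP ≈ 0.0638 bar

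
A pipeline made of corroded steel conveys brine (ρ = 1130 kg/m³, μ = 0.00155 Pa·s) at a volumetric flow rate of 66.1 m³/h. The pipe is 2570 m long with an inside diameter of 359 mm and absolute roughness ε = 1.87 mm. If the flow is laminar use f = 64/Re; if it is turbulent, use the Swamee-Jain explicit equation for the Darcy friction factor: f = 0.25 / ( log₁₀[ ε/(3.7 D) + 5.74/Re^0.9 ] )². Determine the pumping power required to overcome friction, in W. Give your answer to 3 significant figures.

P ≈ 80.6 W

Q = 66.1 m³/h = 66.1/3600 = 0.01836 m³/s.
Cross-sectional area A = πD²/4 = π(0.359)²/4 = 0.1012 m²; mean velocity V = Q/A = 0.01836/0.1012 = 0.1814 m/s.
Reynolds number Re = ρVD/μ = 1130 · 0.1814 · 0.359 / 0.00155 = 4.747e+04.
Re > 4000 → turbulent. Relative roughness ε/D = 0.00187/0.359 = 0.00521. Swamee-Jain: f = 0.25/(log₁₀[0.00521/3.7 + 5.74/4.747e+04^0.9])² = 0.25/(log₁₀[0.00141 + 0.000355])² = 0.25/(-2.754)² = 0.03297.
Darcy-Weisbach: ΔP = f(L/D)(ρV²/2) = 0.03297·(2570/0.359)·(1130·0.1814²/2) = 0.03297·7159·18.59 = 4387 Pa.
Pumping power P = QΔP = 0.01836·4387 = 80.56 W = 80.6 W.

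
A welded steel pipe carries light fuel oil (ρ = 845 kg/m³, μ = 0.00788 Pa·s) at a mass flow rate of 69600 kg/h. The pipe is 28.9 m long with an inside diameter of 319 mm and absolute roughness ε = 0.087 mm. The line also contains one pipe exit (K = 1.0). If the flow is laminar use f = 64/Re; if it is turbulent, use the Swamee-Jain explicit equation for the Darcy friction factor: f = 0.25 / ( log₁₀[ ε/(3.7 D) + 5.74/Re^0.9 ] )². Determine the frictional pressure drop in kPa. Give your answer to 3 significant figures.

ṁ = 69600 kg/h = 69600/3600 = 19.33 kg/s.
A = πD²/4 = π(0.319)²/4 = 0.07992 m²; mean velocity V = ṁ/(ρA) = 19.33/(845 · 0.07992) = 0.2863 m/s.
Reynolds number Re = ρVD/μ = 845 · 0.2863 · 0.319 / 0.00788 = 9793.
Re > 4000 → turbulent. Relative roughness ε/D = 8.7e-05/0.319 = 0.000273. Swamee-Jain: f = 0.25/(log₁₀[0.000273/3.7 + 5.74/9793^0.9])² = 0.25/(log₁₀[7.37e-05 + 0.00147])² = 0.25/(-2.812)² = 0.03162.
Total minor-loss coefficient ΣK = 1·1 = 1.
ΔP = [f·L/D + ΣK]·(ρV²/2) = [0.03162·28.9/0.319 + 1]·(845·0.2863²/2) = [2.865 + 1]·34.62 = 133.8 Pa.
ΔP = 133.8 Pa = 0.134 kPa.

ΔP ≈ 0.134 kPa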